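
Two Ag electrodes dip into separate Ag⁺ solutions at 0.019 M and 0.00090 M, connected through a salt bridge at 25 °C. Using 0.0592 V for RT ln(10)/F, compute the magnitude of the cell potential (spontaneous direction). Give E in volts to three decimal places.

For a concentration cell E°cell = 0. The 0.019 M side is the cathode (reduction is favoured where [Ag⁺] is higher).
With n = 1, E = −(0.0592/1) log([Ag⁺]ₐₙ/[Ag⁺]꜀ₐₜ) = −(0.0592/1) log(0.0009/0.019) = −(0.0592/1)(-1.325) = +0.078 V.

+0.078 V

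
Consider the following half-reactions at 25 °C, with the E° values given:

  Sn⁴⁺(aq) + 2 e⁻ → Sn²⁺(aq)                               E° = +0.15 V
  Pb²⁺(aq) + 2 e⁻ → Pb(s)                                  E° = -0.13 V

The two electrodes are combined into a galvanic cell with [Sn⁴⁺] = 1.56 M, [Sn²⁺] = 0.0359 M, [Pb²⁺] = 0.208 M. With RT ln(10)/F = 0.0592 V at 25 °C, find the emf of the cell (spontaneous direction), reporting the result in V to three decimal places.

+0.349 V

Sn⁴⁺/Sn²⁺ is the cathode (higher E°), Pb²⁺/Pb the anode: E°cell = +0.15 − (-0.13) = +0.28 V, n = 2.
Overall: Sn⁴⁺(aq) + Pb(s) → Sn²⁺(aq) + Pb²⁺(aq)
Q = [Sn²⁺]·[Pb²⁺] / ([Sn⁴⁺]); log Q = -2.320.
E = E° − (0.0592/n) log Q = +0.28 − (0.0592/2)(-2.320) = +0.349 V.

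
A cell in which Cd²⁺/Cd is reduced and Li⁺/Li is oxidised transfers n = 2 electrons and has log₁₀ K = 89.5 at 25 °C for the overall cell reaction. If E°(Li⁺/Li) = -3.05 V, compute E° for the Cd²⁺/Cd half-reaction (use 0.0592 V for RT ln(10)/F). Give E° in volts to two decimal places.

-0.40 V

E°cell = (0.0592/n)·log K = (0.0592/2)(89.5) = +2.649 V.
Since Cd²⁺/Cd is the cathode and Li⁺/Li the anode, E°cell = E°(Cd²⁺/Cd) − E°(Li⁺/Li).
So E°(Cd²⁺/Cd) = E°cell + E°(Li⁺/Li) = +2.649 + (-3.05) = -0.40 V.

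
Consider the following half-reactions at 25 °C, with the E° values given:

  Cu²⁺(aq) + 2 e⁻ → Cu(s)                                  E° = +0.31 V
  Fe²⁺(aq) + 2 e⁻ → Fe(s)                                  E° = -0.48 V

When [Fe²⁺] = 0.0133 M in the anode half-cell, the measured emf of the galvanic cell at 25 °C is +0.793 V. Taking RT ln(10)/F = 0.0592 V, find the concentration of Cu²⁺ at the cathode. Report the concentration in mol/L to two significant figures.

Cu²⁺/Cu is the cathode, Fe²⁺/Fe the anode: E°cell = +0.79 V, n = 2.
Overall reaction: Cu²⁺(aq) + Fe(s) → Cu(s) + Fe²⁺(aq); Q = [Fe²⁺]^1/[Cu²⁺]^1.
From E = E° − (0.0592/n) log Q: log Q = (E° − E)·n/0.0592 = (+0.79 − (+0.793))·2/0.0592 = -0.1014.
So 1·log[Cu²⁺] = 1·log(0.0133) − log Q = -1.8761 − (-0.1014) = -1.7747; [Cu²⁺] = 10^(-1.7747) ≈ 0.017 M.

0.017 M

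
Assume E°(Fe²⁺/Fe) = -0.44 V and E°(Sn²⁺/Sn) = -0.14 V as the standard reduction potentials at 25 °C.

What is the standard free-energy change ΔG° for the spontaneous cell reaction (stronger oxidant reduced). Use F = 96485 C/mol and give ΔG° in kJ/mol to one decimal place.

-57.9 kJ/mol

Sn²⁺/Sn (E° = -0.14 V) is the cathode; Fe²⁺/Fe (E° = -0.44 V) is the anode, so E°cell = +0.30 V.
Balancing electrons gives n = 2 (lcm of 2 and 2).
ΔG° = −nFE° = −(2)(96485)(+0.30) = -57,891 J = -57.9 kJ/mol.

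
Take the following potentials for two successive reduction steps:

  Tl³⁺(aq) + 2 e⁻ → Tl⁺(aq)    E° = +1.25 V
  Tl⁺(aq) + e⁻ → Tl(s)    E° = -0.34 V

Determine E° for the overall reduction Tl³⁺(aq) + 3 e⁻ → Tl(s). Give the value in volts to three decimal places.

+0.720 V

Adding the free-energy changes (−nFE°) of the two steps gives −n₃FE°₃ = −n₁FE°₁ − n₂FE°₂.
E°₃ = (2×+1.25 + 1×-0.34) / 3 = (+2.160) / 3 = +0.720 V.
E° values themselves are not directly additive — weighting by electron count is essential.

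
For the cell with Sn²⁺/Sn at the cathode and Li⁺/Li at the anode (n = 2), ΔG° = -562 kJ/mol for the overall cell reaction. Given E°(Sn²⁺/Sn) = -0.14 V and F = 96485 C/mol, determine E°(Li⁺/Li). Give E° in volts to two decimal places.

E°cell = −ΔG°/(nF) = −(-562×10³)/((2)(96485)) = +2.912 V.
Since Sn²⁺/Sn is the cathode and Li⁺/Li the anode, E°cell = E°(Sn²⁺/Sn) − E°(Li⁺/Li).
So E°(Li⁺/Li) = E°(Sn²⁺/Sn) − E°cell = (-0.14) − (+2.912) = -3.05 V.

-3.05 V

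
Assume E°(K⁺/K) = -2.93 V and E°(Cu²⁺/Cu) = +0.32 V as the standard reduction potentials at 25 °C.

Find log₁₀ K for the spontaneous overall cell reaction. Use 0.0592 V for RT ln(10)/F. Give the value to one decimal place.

Cathode: Cu²⁺/Cu; anode: K⁺/K. E°cell = +3.25 V, n = 2.
log K = nE°cell / 0.0592 = (2)(+3.25) / 0.0592 = 109.8.

109.8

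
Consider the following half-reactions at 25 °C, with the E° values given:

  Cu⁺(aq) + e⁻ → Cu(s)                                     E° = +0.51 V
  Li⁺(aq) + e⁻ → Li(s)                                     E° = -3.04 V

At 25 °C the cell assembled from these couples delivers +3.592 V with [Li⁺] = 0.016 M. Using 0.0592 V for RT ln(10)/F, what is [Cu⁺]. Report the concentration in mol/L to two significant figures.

Cu⁺/Cu is the cathode, Li⁺/Li the anode: E°cell = +3.55 V, n = 1.
Overall reaction: Cu⁺(aq) + Li(s) → Cu(s) + Li⁺(aq); Q = [Li⁺]^1/[Cu⁺]^1.
From E = E° − (0.0592/n) log Q: log Q = (E° − E)·n/0.0592 = (+3.55 − (+3.592))·1/0.0592 = -0.7095.
So 1·log[Cu⁺] = 1·log(0.016) − log Q = -1.7959 − (-0.7095) = -1.0864; [Cu⁺] = 10^(-1.0864) ≈ 0.082 M.

0.082 M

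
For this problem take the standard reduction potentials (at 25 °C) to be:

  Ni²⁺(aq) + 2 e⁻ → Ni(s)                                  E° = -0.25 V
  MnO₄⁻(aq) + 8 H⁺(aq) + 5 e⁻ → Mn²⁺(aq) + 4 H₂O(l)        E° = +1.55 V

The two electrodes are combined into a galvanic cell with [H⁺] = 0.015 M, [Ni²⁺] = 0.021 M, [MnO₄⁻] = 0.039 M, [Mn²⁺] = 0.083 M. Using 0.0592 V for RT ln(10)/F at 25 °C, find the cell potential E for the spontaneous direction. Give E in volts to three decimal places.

+1.673 V

MnO₄⁻/Mn²⁺ is the cathode (higher E°), Ni²⁺/Ni the anode: E°cell = +1.55 − (-0.25) = +1.80 V, n = 10.
Overall: 2 MnO₄⁻(aq) + 16 H⁺(aq) + 5 Ni(s) → 2 Mn²⁺(aq) + 8 H₂O(l) + 5 Ni²⁺(aq)
Q = [Mn²⁺]^2·[Ni²⁺]^5 / ([MnO₄⁻]^2·[H⁺]^16); log Q = 21.450.
E = E° − (0.0592/n) log Q = +1.80 − (0.0592/10)(21.450) = +1.673 V.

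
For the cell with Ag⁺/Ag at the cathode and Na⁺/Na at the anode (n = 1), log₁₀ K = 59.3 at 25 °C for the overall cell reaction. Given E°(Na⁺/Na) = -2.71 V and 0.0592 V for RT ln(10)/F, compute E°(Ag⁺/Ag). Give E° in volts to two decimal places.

E°cell = (0.0592/n)·log K = (0.0592/1)(59.3) = +3.511 V.
Since Ag⁺/Ag is the cathode and Na⁺/Na the anode, E°cell = E°(Ag⁺/Ag) − E°(Na⁺/Na).
So E°(Ag⁺/Ag) = E°cell + E°(Na⁺/Na) = +3.511 + (-2.71) = +0.80 V.

+0.80 V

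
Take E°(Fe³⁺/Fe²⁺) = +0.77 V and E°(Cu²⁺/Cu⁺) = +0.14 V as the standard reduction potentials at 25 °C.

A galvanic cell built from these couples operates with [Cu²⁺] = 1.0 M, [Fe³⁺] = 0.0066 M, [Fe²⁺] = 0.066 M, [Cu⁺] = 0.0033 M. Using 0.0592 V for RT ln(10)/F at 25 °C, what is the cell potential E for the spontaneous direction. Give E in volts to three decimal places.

Fe³⁺/Fe²⁺ is the cathode (higher E°), Cu²⁺/Cu⁺ the anode: E°cell = +0.77 − (+0.14) = +0.63 V, n = 1.
Overall: Fe³⁺(aq) + Cu⁺(aq) → Fe²⁺(aq) + Cu²⁺(aq)
Q = [Fe²⁺]·[Cu²⁺] / ([Fe³⁺]·[Cu⁺]); log Q = 3.481.
E = E° − (0.0592/n) log Q = +0.63 − (0.0592/1)(3.481) = +0.424 V.

+0.424 V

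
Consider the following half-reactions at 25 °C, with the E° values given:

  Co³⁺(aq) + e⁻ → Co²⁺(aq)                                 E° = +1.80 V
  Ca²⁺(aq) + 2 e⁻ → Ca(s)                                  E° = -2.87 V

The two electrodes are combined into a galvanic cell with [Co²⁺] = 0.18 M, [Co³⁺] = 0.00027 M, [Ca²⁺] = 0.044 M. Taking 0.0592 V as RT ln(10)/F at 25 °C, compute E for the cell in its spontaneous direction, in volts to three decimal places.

Co³⁺/Co²⁺ is the cathode (higher E°), Ca²⁺/Ca the anode: E°cell = +1.80 − (-2.87) = +4.67 V, n = 2.
Overall: 2 Co³⁺(aq) + Ca(s) → 2 Co²⁺(aq) + Ca²⁺(aq)
Q = [Co²⁺]^2·[Ca²⁺] / ([Co³⁺]^2); log Q = 4.291.
E = E° − (0.0592/n) log Q = +4.67 − (0.0592/2)(4.291) = +4.543 V.

+4.543 V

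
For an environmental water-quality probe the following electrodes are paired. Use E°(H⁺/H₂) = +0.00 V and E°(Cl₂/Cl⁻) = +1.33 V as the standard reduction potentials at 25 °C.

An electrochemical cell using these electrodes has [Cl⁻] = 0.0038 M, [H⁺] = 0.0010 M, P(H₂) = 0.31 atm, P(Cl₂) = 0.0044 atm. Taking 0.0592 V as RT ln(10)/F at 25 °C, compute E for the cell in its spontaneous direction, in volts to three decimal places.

Cl₂/Cl⁻ is the cathode (higher E°), H⁺/H₂ the anode: E°cell = +1.33 − (+0.00) = +1.33 V, n = 2.
Overall: Cl₂(g) + H₂(g) → 2 Cl⁻(aq) + 2 H⁺(aq)
Q = [Cl⁻]^2·[H⁺]^2 / (P(Cl₂)·P(H₂)); log Q = -7.975.
E = E° − (0.0592/n) log Q = +1.33 − (0.0592/2)(-7.975) = +1.566 V.

+1.566 V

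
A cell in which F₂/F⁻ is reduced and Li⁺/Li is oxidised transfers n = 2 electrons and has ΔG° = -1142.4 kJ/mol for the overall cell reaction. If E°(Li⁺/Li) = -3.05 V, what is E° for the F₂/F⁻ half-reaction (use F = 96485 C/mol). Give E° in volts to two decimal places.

+2.87 V

E°cell = −ΔG°/(nF) = −(-1142.4×10³)/((2)(96485)) = +5.920 V.
Since F₂/F⁻ is the cathode and Li⁺/Li the anode, E°cell = E°(F₂/F⁻) − E°(Li⁺/Li).
So E°(F₂/F⁻) = E°cell + E°(Li⁺/Li) = +5.920 + (-3.05) = +2.87 V.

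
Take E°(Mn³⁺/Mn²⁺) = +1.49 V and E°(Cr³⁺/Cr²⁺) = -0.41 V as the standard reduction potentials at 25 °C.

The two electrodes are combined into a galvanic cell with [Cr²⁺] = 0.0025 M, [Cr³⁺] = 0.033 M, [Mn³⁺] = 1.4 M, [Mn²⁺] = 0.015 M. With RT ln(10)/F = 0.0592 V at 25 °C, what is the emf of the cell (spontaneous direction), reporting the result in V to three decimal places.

+1.950 V

Mn³⁺/Mn²⁺ is the cathode (higher E°), Cr³⁺/Cr²⁺ the anode: E°cell = +1.49 − (-0.41) = +1.90 V, n = 1.
Overall: Mn³⁺(aq) + Cr²⁺(aq) → Mn²⁺(aq) + Cr³⁺(aq)
Q = [Mn²⁺]·[Cr³⁺] / ([Mn³⁺]·[Cr²⁺]); log Q = -0.849.
E = E° − (0.0592/n) log Q = +1.90 − (0.0592/1)(-0.849) = +1.950 V.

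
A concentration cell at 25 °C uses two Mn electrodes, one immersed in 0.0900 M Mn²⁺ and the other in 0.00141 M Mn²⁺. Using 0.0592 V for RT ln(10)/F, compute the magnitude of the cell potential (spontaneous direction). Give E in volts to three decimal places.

+0.053 V

For a concentration cell E°cell = 0. The 0.0900 M side is the cathode (reduction is favoured where [Mn²⁺] is higher).
With n = 2, E = −(0.0592/2) log([Mn²⁺]ₐₙ/[Mn²⁺]꜀ₐₜ) = −(0.0592/2) log(0.00141/0.09) = −(0.0592/2)(-1.805) = +0.053 V.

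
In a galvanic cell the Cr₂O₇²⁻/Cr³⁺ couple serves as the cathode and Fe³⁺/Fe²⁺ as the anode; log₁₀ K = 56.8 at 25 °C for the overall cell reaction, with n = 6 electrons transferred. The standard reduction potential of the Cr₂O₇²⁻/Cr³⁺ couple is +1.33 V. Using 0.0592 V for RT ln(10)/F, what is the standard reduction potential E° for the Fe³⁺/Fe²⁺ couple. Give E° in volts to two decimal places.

E°cell = (0.0592/n)·log K = (0.0592/6)(56.8) = +0.560 V.
Since Cr₂O₇²⁻/Cr³⁺ is the cathode and Fe³⁺/Fe²⁺ the anode, E°cell = E°(Cr₂O₇²⁻/Cr³⁺) − E°(Fe³⁺/Fe²⁺).
So E°(Fe³⁺/Fe²⁺) = E°(Cr₂O₇²⁻/Cr³⁺) − E°cell = (+1.33) − (+0.560) = +0.77 V.

+0.77 V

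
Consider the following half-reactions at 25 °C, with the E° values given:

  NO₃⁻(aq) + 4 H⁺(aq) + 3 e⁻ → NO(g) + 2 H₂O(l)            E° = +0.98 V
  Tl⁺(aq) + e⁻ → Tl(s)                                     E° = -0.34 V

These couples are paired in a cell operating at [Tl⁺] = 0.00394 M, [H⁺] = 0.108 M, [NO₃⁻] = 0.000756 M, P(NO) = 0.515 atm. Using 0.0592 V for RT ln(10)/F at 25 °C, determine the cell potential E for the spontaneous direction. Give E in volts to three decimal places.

NO₃⁻/NO is the cathode (higher E°), Tl⁺/Tl the anode: E°cell = +0.98 − (-0.34) = +1.32 V, n = 3.
Overall: NO₃⁻(aq) + 4 H⁺(aq) + 3 Tl(s) → NO(g) + 2 H₂O(l) + 3 Tl⁺(aq)
Q = P(NO)·[Tl⁺]^3 / ([NO₃⁻]·[H⁺]^4); log Q = -0.514.
E = E° − (0.0592/n) log Q = +1.32 − (0.0592/3)(-0.514) = +1.330 V.

+1.330 V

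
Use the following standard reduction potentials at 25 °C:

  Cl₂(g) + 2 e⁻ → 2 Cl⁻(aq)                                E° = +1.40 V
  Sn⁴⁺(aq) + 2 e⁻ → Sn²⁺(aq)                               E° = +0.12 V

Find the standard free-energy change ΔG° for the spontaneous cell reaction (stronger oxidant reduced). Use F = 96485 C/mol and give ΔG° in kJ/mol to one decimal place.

-247.0 kJ/mol

Cl₂/Cl⁻ (E° = +1.40 V) is the cathode; Sn⁴⁺/Sn²⁺ (E° = +0.12 V) is the anode, so E°cell = +1.28 V.
Balancing electrons gives n = 2 (lcm of 2 and 2).
ΔG° = −nFE° = −(2)(96485)(+1.28) = -247,002 J = -247.0 kJ/mol.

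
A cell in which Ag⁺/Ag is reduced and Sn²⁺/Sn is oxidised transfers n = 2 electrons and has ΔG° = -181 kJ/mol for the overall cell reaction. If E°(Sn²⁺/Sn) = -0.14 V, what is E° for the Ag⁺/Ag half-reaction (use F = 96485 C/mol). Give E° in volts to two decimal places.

E°cell = −ΔG°/(nF) = −(-181×10³)/((2)(96485)) = +0.938 V.
Since Ag⁺/Ag is the cathode and Sn²⁺/Sn the anode, E°cell = E°(Ag⁺/Ag) − E°(Sn²⁺/Sn).
So E°(Ag⁺/Ag) = E°cell + E°(Sn²⁺/Sn) = +0.938 + (-0.14) = +0.80 V.

+0.80 V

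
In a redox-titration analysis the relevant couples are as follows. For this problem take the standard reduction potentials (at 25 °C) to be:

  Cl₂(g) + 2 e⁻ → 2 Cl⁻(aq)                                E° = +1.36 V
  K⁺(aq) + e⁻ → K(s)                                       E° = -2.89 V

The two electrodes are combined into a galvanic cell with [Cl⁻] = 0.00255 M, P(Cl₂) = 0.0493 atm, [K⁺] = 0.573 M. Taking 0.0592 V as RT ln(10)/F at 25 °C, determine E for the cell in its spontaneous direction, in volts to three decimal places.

+4.379 V

Cl₂/Cl⁻ is the cathode (higher E°), K⁺/K the anode: E°cell = +1.36 − (-2.89) = +4.25 V, n = 2.
Overall: Cl₂(g) + 2 K(s) → 2 Cl⁻(aq) + 2 K⁺(aq)
Q = [Cl⁻]^2·[K⁺]^2 / (P(Cl₂)); log Q = -4.363.
E = E° − (0.0592/n) log Q = +4.25 − (0.0592/2)(-4.363) = +4.379 V.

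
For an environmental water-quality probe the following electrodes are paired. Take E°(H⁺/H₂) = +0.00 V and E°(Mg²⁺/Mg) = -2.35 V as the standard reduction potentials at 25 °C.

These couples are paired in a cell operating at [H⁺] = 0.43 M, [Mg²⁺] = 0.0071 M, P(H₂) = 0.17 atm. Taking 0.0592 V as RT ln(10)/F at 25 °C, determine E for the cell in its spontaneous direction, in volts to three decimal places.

+2.415 V

H⁺/H₂ is the cathode (higher E°), Mg²⁺/Mg the anode: E°cell = +0.00 − (-2.35) = +2.35 V, n = 2.
Overall: 2 H⁺(aq) + Mg(s) → H₂(g) + Mg²⁺(aq)
Q = P(H₂)·[Mg²⁺] / ([H⁺]^2); log Q = -2.185.
E = E° − (0.0592/n) log Q = +2.35 − (0.0592/2)(-2.185) = +2.415 V.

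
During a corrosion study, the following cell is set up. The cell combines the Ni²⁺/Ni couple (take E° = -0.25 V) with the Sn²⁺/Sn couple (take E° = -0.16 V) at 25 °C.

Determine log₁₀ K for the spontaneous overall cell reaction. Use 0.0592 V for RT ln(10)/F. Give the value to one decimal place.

Cathode: Sn²⁺/Sn; anode: Ni²⁺/Ni. E°cell = +0.09 V, n = 2.
log K = nE°cell / 0.0592 = (2)(+0.09) / 0.0592 = 3.0.

3.0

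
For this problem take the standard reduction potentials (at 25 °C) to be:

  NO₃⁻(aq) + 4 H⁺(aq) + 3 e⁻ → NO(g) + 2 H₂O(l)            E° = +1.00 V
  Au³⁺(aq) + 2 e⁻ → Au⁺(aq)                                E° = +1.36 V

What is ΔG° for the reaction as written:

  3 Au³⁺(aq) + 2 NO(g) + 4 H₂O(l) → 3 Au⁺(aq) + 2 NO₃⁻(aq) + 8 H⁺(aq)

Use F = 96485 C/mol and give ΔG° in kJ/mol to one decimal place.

As written, Au³⁺/Au⁺ is reduced (cathode) and NO₃⁻/NO is oxidised (anode), so E°cell = (+1.36) − (+1.00) = +0.36 V.
Balancing electrons gives n = 6.
ΔG° = −nFE° = −(6)(96485)(+0.36) = -208,408 J = -208.4 kJ/mol.

-208.4 kJ/mol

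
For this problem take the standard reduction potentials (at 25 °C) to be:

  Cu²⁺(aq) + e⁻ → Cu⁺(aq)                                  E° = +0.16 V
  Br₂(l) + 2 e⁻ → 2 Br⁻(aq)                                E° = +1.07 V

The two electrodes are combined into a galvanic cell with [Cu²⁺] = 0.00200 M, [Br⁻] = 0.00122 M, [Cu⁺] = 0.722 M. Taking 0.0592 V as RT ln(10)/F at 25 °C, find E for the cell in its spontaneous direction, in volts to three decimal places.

Br₂/Br⁻ is the cathode (higher E°), Cu²⁺/Cu⁺ the anode: E°cell = +1.07 − (+0.16) = +0.91 V, n = 2.
Overall: Br₂(l) + 2 Cu⁺(aq) → 2 Br⁻(aq) + 2 Cu²⁺(aq)
Q = [Br⁻]^2·[Cu²⁺]^2 / ([Cu⁺]^2); log Q = -10.942.
E = E° − (0.0592/n) log Q = +0.91 − (0.0592/2)(-10.942) = +1.234 V.

+1.234 V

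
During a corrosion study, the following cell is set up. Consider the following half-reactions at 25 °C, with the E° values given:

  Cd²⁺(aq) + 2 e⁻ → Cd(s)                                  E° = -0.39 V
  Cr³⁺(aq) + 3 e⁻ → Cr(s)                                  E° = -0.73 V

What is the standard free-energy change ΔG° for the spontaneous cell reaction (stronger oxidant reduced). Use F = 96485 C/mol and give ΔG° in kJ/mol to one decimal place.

-196.8 kJ/mol

Cd²⁺/Cd (E° = -0.39 V) is the cathode; Cr³⁺/Cr (E° = -0.73 V) is the anode, so E°cell = +0.34 V.
Balancing electrons gives n = 6 (lcm of 2 and 3).
ΔG° = −nFE° = −(6)(96485)(+0.34) = -196,829 J = -196.8 kJ/mol.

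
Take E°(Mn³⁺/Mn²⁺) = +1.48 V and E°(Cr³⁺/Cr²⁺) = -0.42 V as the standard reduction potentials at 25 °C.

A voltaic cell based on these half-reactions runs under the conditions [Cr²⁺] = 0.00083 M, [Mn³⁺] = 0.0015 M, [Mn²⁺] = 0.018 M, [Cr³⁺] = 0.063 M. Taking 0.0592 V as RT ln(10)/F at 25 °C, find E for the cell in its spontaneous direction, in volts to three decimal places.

+1.725 V

Mn³⁺/Mn²⁺ is the cathode (higher E°), Cr³⁺/Cr²⁺ the anode: E°cell = +1.48 − (-0.42) = +1.90 V, n = 1.
Overall: Mn³⁺(aq) + Cr²⁺(aq) → Mn²⁺(aq) + Cr³⁺(aq)
Q = [Mn²⁺]·[Cr³⁺] / ([Mn³⁺]·[Cr²⁺]); log Q = 2.959.
E = E° − (0.0592/n) log Q = +1.90 − (0.0592/1)(2.959) = +1.725 V.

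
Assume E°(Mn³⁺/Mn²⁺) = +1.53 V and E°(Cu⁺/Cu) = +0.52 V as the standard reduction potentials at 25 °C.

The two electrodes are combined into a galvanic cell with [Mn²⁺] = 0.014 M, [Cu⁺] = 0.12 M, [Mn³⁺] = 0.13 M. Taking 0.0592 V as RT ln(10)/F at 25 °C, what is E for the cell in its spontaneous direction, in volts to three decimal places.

+1.122 V

Mn³⁺/Mn²⁺ is the cathode (higher E°), Cu⁺/Cu the anode: E°cell = +1.53 − (+0.52) = +1.01 V, n = 1.
Overall: Mn³⁺(aq) + Cu(s) → Mn²⁺(aq) + Cu⁺(aq)
Q = [Mn²⁺]·[Cu⁺] / ([Mn³⁺]); log Q = -1.889.
E = E° − (0.0592/n) log Q = +1.01 − (0.0592/1)(-1.889) = +1.122 V.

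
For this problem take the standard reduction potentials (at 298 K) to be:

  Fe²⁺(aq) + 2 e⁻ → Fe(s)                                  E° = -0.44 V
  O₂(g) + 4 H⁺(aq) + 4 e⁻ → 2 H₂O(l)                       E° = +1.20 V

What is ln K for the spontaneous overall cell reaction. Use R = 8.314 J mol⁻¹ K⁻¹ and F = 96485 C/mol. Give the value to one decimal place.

Cathode: O₂/H₂O; anode: Fe²⁺/Fe. E°cell = (+1.20) − (-0.44) = +1.64 V, with n = 4.
ΔG° = −nFE° = −RT ln K, so ln K = nFE°/(RT) = (4)(96485)(+1.64) / ((8.314)(298)) = 255.468.

255.5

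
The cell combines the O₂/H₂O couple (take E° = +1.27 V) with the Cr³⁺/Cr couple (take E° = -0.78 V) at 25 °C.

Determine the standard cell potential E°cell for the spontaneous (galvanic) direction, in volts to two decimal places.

The O₂/H₂O couple has the higher reduction potential, so it is the cathode; Cr³⁺/Cr is oxidised at the anode.
E°cell = E°(cathode) − E°(anode) = (+1.27) − (-0.78) = +2.05 V.

+2.05 V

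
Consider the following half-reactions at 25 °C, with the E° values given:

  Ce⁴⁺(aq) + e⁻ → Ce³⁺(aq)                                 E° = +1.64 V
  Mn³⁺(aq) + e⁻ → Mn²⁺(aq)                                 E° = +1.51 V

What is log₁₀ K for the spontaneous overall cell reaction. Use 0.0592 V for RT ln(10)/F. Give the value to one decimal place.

2.2

Cathode: Ce⁴⁺/Ce³⁺; anode: Mn³⁺/Mn²⁺. E°cell = +0.13 V, n = 1.
log K = nE°cell / 0.0592 = (1)(+0.13) / 0.0592 = 2.2.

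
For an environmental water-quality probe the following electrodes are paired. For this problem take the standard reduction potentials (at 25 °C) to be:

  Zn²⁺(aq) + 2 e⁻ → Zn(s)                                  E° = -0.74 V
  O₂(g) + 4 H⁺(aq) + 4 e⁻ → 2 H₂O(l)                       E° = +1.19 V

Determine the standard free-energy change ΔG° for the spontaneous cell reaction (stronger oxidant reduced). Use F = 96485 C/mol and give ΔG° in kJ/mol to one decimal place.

O₂/H₂O (E° = +1.19 V) is the cathode; Zn²⁺/Zn (E° = -0.74 V) is the anode, so E°cell = +1.93 V.
Balancing electrons gives n = 4 (lcm of 4 and 2).
ΔG° = −nFE° = −(4)(96485)(+1.93) = -744,864 J = -744.9 kJ/mol.

-744.9 kJ/mol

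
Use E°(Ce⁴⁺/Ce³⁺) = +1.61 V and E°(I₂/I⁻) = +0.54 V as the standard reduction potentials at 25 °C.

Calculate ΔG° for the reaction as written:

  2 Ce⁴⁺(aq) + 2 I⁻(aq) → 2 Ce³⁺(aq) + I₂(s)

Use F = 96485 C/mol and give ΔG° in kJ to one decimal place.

As written, Ce⁴⁺/Ce³⁺ is reduced (cathode) and I₂/I⁻ is oxidised (anode), so E°cell = (+1.61) − (+0.54) = +1.07 V.
Balancing electrons gives n = 2.
ΔG° = −nFE° = −(2)(96485)(+1.07) = -206,478 J = -206.5 kJ.

-206.5 kJ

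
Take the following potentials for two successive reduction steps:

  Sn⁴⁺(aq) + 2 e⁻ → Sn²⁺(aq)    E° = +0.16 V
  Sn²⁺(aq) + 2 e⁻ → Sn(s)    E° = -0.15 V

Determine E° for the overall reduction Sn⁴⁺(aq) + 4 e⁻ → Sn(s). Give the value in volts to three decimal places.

+0.005 V

Standard free energies of sequential steps add: ΔG°₃ = ΔG°₁ + ΔG°₂, so n₃E°₃ = n₁E°₁ + n₂E°₂.
E°₃ = (2×+0.16 + 2×-0.15) / 4 = (+0.020) / 4 = +0.005 V.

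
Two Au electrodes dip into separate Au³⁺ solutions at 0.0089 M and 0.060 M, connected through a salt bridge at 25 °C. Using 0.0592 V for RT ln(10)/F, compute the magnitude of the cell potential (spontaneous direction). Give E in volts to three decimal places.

+0.016 V

For a concentration cell E°cell = 0. The 0.060 M side is the cathode (reduction is favoured where [Au³⁺] is higher).
With n = 3, E = −(0.0592/3) log([Au³⁺]ₐₙ/[Au³⁺]꜀ₐₜ) = −(0.0592/3) log(0.0089/0.06) = −(0.0592/3)(-0.829) = +0.016 V.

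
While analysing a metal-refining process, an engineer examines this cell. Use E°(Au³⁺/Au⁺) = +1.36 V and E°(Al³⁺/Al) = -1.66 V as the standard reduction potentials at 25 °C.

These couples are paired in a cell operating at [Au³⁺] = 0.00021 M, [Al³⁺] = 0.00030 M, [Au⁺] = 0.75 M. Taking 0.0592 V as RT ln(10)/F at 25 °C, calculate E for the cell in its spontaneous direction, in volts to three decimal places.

+2.984 V

Au³⁺/Au⁺ is the cathode (higher E°), Al³⁺/Al the anode: E°cell = +1.36 − (-1.66) = +3.02 V, n = 6.
Overall: 3 Au³⁺(aq) + 2 Al(s) → 3 Au⁺(aq) + 2 Al³⁺(aq)
Q = [Au⁺]^3·[Al³⁺]^2 / ([Au³⁺]^3); log Q = 3.613.
E = E° − (0.0592/n) log Q = +3.02 − (0.0592/6)(3.613) = +2.984 V.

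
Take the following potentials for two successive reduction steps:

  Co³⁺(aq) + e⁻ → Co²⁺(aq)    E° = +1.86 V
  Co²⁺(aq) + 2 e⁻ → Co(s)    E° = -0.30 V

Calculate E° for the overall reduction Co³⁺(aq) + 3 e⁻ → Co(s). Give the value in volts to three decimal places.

Since ΔG° = −nFE° is additive over sequential reductions, n₃E°₃ = n₁E°₁ + n₂E°₂.
E°₃ = (1×+1.86 + 2×-0.30) / 3 = (+1.260) / 3 = +0.420 V.

+0.420 V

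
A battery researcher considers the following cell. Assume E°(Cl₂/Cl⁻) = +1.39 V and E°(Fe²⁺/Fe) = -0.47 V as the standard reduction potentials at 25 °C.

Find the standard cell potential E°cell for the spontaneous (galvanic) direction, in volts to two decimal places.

+1.86 V

The Cl₂/Cl⁻ couple has the higher reduction potential, so it is the cathode; Fe²⁺/Fe is oxidised at the anode.
E°cell = E°(cathode) − E°(anode) = (+1.39) − (-0.47) = +1.86 V.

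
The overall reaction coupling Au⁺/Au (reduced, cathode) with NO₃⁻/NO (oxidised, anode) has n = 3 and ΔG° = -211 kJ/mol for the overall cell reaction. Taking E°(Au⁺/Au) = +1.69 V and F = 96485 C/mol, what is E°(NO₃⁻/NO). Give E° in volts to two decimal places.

E°cell = −ΔG°/(nF) = −(-211×10³)/((3)(96485)) = +0.729 V.
Since Au⁺/Au is the cathode and NO₃⁻/NO the anode, E°cell = E°(Au⁺/Au) − E°(NO₃⁻/NO).
So E°(NO₃⁻/NO) = E°(Au⁺/Au) − E°cell = (+1.69) − (+0.729) = +0.96 V.

+0.96 V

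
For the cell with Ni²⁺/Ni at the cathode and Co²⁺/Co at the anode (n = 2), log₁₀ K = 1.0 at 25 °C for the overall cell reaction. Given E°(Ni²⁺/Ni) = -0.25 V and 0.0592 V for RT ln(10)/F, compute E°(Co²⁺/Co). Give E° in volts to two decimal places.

-0.28 V

E°cell = (0.0592/n)·log K = (0.0592/2)(1.0) = +0.030 V.
Since Ni²⁺/Ni is the cathode and Co²⁺/Co the anode, E°cell = E°(Ni²⁺/Ni) − E°(Co²⁺/Co).
So E°(Co²⁺/Co) = E°(Ni²⁺/Ni) − E°cell = (-0.25) − (+0.030) = -0.28 V.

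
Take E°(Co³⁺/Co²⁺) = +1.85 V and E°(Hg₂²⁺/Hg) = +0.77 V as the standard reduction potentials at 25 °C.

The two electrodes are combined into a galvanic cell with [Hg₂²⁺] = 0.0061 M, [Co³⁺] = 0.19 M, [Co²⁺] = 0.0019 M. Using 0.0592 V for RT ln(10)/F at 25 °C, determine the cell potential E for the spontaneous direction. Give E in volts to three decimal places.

Co³⁺/Co²⁺ is the cathode (higher E°), Hg₂²⁺/Hg the anode: E°cell = +1.85 − (+0.77) = +1.08 V, n = 2.
Overall: 2 Co³⁺(aq) + 2 Hg(l) → 2 Co²⁺(aq) + Hg₂²⁺(aq)
Q = [Co²⁺]^2·[Hg₂²⁺] / ([Co³⁺]^2); log Q = -6.215.
E = E° − (0.0592/n) log Q = +1.08 − (0.0592/2)(-6.215) = +1.264 V.

+1.264 V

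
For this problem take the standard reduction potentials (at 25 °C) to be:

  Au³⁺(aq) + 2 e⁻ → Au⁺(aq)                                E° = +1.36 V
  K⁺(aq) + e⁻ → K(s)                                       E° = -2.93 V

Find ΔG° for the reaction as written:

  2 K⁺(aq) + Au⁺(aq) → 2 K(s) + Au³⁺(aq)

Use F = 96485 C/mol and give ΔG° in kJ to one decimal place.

+827.8 kJ

As written, K⁺/K is reduced (cathode) and Au³⁺/Au⁺ is oxidised (anode), so E°cell = (-2.93) − (+1.36) = -4.29 V.
Balancing electrons gives n = 2.
ΔG° = −nFE° = −(2)(96485)(-4.29) = 827,841 J = +827.8 kJ.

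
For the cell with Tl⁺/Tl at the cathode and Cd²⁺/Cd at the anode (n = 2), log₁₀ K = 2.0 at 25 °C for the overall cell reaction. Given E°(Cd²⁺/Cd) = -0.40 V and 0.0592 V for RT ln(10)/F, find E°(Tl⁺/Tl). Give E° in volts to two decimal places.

E°cell = (0.0592/n)·log K = (0.0592/2)(2.0) = +0.059 V.
Since Tl⁺/Tl is the cathode and Cd²⁺/Cd the anode, E°cell = E°(Tl⁺/Tl) − E°(Cd²⁺/Cd).
So E°(Tl⁺/Tl) = E°cell + E°(Cd²⁺/Cd) = +0.059 + (-0.40) = -0.34 V.

-0.34 V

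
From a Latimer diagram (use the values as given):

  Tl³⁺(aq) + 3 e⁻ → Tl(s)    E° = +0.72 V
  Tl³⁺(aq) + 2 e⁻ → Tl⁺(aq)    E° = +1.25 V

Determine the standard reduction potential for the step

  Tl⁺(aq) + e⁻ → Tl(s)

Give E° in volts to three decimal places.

-0.340 V

Sequential free energies add, so n₃E°₃ = n₁E°₁ + n₂E°₂.
With n₃ = 3, and the known step contributing 2×(+1.25) V, the unknown satisfies 1·E° = 3×(+0.72) − 2×(+1.25) = -0.340.
E° = -0.340 / 1 = -0.340 V.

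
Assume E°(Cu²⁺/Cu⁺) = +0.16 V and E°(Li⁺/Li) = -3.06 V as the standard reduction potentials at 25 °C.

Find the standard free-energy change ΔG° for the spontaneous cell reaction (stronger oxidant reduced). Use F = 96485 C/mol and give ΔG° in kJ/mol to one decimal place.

Cu²⁺/Cu⁺ (E° = +0.16 V) is the cathode; Li⁺/Li (E° = -3.06 V) is the anode, so E°cell = +3.22 V.
Balancing electrons gives n = 1 (lcm of 1 and 1).
ΔG° = −nFE° = −(1)(96485)(+3.22) = -310,682 J = -310.7 kJ/mol.

-310.7 kJ/mol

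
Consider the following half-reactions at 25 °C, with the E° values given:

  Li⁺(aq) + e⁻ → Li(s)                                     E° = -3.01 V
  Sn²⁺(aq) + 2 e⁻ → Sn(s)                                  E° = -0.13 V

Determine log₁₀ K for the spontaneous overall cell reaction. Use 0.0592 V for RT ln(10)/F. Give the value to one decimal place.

97.3

Cathode: Sn²⁺/Sn; anode: Li⁺/Li. E°cell = +2.88 V, n = 2.
log K = nE°cell / 0.0592 = (2)(+2.88) / 0.0592 = 97.3.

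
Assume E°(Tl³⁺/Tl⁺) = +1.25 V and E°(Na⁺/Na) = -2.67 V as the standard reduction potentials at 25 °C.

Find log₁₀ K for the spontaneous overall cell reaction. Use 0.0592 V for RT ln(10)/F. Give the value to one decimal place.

Cathode: Tl³⁺/Tl⁺; anode: Na⁺/Na. E°cell = +3.92 V, n = 2.
log K = nE°cell / 0.0592 = (2)(+3.92) / 0.0592 = 132.4.

132.4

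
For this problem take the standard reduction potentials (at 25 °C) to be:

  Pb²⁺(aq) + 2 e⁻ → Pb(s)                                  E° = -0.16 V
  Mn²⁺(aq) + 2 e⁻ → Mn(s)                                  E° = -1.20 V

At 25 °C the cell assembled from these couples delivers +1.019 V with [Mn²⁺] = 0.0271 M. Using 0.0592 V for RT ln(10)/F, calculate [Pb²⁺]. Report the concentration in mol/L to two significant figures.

0.0053 M

Pb²⁺/Pb is the cathode, Mn²⁺/Mn the anode: E°cell = +1.04 V, n = 2.
Overall reaction: Pb²⁺(aq) + Mn(s) → Pb(s) + Mn²⁺(aq); Q = [Mn²⁺]^1/[Pb²⁺]^1.
From E = E° − (0.0592/n) log Q: log Q = (E° − E)·n/0.0592 = (+1.04 − (+1.019))·2/0.0592 = 0.7095.
So 1·log[Pb²⁺] = 1·log(0.0271) − log Q = -1.5670 − (0.7095) = -2.2765; [Pb²⁺] = 10^(-2.2765) ≈ 0.0053 M.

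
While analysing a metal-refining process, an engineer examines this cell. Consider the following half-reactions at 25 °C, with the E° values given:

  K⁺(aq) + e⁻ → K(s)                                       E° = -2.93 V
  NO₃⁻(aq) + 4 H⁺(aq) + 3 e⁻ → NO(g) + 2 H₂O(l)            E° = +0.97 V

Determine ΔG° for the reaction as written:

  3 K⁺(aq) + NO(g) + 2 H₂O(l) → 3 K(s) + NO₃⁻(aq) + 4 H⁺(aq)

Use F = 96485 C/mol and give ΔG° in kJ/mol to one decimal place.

+1128.9 kJ/mol

As written, K⁺/K is reduced (cathode) and NO₃⁻/NO is oxidised (anode), so E°cell = (-2.93) − (+0.97) = -3.90 V.
Balancing electrons gives n = 3.
ΔG° = −nFE° = −(3)(96485)(-3.90) = 1,128,874 J = +1128.9 kJ/mol.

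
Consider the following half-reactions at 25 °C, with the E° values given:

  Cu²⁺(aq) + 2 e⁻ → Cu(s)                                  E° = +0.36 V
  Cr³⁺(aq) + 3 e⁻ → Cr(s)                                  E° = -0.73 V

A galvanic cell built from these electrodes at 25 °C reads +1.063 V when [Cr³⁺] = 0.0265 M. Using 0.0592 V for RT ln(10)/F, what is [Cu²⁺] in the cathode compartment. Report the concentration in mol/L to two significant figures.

0.011 M

Cu²⁺/Cu is the cathode, Cr³⁺/Cr the anode: E°cell = +1.09 V, n = 6.
Overall reaction: 3 Cu²⁺(aq) + 2 Cr(s) → 3 Cu(s) + 2 Cr³⁺(aq); Q = [Cr³⁺]^2/[Cu²⁺]^3.
From E = E° − (0.0592/n) log Q: log Q = (E° − E)·n/0.0592 = (+1.09 − (+1.063))·6/0.0592 = 2.7365.
So 3·log[Cu²⁺] = 2·log(0.0265) − log Q = -3.1535 − (2.7365) = -5.8900; log[Cu²⁺] = -5.8900 / 3 = -1.9633; [Cu²⁺] = 10^(-1.9633) ≈ 0.011 M.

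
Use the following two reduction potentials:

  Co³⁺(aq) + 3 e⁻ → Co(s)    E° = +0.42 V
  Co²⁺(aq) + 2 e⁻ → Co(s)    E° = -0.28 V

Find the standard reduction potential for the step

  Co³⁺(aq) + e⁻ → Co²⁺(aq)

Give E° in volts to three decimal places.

+1.820 V

Sequential free energies add, so n₃E°₃ = n₁E°₁ + n₂E°₂.
With n₃ = 3, and the known step contributing 2×(-0.28) V, the unknown satisfies 1·E° = 3×(+0.42) − 2×(-0.28) = +1.820.
E° = +1.820 / 1 = +1.820 V.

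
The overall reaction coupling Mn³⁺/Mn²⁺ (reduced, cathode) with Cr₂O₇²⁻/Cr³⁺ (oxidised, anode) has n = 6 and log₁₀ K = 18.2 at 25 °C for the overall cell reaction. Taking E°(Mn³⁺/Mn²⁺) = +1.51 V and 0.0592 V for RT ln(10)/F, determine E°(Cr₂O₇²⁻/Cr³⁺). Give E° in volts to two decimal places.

E°cell = (0.0592/n)·log K = (0.0592/6)(18.2) = +0.180 V.
Since Mn³⁺/Mn²⁺ is the cathode and Cr₂O₇²⁻/Cr³⁺ the anode, E°cell = E°(Mn³⁺/Mn²⁺) − E°(Cr₂O₇²⁻/Cr³⁺).
So E°(Cr₂O₇²⁻/Cr³⁺) = E°(Mn³⁺/Mn²⁺) − E°cell = (+1.51) − (+0.180) = +1.33 V.

+1.33 V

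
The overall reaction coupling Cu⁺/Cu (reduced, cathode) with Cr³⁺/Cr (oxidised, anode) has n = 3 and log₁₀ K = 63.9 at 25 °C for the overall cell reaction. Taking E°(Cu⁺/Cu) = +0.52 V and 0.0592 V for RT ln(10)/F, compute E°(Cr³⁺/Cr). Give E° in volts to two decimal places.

E°cell = (0.0592/n)·log K = (0.0592/3)(63.9) = +1.261 V.
Since Cu⁺/Cu is the cathode and Cr³⁺/Cr the anode, E°cell = E°(Cu⁺/Cu) − E°(Cr³⁺/Cr).
So E°(Cr³⁺/Cr) = E°(Cu⁺/Cu) − E°cell = (+0.52) − (+1.261) = -0.74 V.

-0.74 V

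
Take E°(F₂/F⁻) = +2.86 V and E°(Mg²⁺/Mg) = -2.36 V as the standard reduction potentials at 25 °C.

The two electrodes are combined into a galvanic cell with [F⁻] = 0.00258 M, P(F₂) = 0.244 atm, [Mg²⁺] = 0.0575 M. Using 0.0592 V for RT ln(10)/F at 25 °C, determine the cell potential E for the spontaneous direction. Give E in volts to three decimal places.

F₂/F⁻ is the cathode (higher E°), Mg²⁺/Mg the anode: E°cell = +2.86 − (-2.36) = +5.22 V, n = 2.
Overall: F₂(g) + Mg(s) → 2 F⁻(aq) + Mg²⁺(aq)
Q = [F⁻]^2·[Mg²⁺] / (P(F₂)); log Q = -5.804.
E = E° − (0.0592/n) log Q = +5.22 − (0.0592/2)(-5.804) = +5.392 V.

+5.392 V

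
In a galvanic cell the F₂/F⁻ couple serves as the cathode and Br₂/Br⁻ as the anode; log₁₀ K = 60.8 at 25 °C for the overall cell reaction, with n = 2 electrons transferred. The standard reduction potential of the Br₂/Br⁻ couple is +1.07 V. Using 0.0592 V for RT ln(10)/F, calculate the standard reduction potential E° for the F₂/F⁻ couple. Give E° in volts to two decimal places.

+2.87 V

E°cell = (0.0592/n)·log K = (0.0592/2)(60.8) = +1.800 V.
Since F₂/F⁻ is the cathode and Br₂/Br⁻ the anode, E°cell = E°(F₂/F⁻) − E°(Br₂/Br⁻).
So E°(F₂/F⁻) = E°cell + E°(Br₂/Br⁻) = +1.800 + (+1.07) = +2.87 V.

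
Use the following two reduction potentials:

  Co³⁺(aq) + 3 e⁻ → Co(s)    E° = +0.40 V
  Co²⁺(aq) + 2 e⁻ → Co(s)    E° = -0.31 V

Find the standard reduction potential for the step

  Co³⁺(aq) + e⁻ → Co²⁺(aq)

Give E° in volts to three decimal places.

Sequential free energies add, so n₃E°₃ = n₁E°₁ + n₂E°₂.
With n₃ = 3, and the known step contributing 2×(-0.31) V, the unknown satisfies 1·E° = 3×(+0.40) − 2×(-0.31) = +1.820.
E° = +1.820 / 1 = +1.820 V.

+1.820 V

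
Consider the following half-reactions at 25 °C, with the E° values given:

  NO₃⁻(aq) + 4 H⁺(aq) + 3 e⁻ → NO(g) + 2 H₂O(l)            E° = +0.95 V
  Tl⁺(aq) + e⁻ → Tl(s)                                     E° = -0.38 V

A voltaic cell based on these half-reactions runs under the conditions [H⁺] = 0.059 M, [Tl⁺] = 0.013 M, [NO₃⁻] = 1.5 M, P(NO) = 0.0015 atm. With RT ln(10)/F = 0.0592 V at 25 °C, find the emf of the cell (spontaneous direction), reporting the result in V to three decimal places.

+1.404 V

NO₃⁻/NO is the cathode (higher E°), Tl⁺/Tl the anode: E°cell = +0.95 − (-0.38) = +1.33 V, n = 3.
Overall: NO₃⁻(aq) + 4 H⁺(aq) + 3 Tl(s) → NO(g) + 2 H₂O(l) + 3 Tl⁺(aq)
Q = P(NO)·[Tl⁺]^3 / ([NO₃⁻]·[H⁺]^4); log Q = -3.742.
E = E° − (0.0592/n) log Q = +1.33 − (0.0592/3)(-3.742) = +1.404 V.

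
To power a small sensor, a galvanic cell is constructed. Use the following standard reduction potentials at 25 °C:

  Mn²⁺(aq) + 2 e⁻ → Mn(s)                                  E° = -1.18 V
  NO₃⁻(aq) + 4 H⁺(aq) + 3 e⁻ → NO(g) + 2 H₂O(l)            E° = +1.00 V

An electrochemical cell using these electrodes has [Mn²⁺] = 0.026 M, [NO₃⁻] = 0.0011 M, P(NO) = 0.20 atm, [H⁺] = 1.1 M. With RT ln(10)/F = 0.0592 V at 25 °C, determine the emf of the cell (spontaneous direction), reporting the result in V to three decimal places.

+2.186 V

NO₃⁻/NO is the cathode (higher E°), Mn²⁺/Mn the anode: E°cell = +1.00 − (-1.18) = +2.18 V, n = 6.
Overall: 2 NO₃⁻(aq) + 8 H⁺(aq) + 3 Mn(s) → 2 NO(g) + 4 H₂O(l) + 3 Mn²⁺(aq)
Q = P(NO)^2·[Mn²⁺]^3 / ([NO₃⁻]^2·[H⁺]^8); log Q = -0.567.
E = E° − (0.0592/n) log Q = +2.18 − (0.0592/6)(-0.567) = +2.186 V.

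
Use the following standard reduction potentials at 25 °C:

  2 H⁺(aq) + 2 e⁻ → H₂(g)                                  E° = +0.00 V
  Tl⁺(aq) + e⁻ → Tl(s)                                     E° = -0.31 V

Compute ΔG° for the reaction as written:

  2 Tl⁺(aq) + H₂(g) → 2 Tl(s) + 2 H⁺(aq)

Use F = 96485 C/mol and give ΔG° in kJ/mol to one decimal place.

+59.8 kJ/mol

As written, Tl⁺/Tl is reduced (cathode) and H⁺/H₂ is oxidised (anode), so E°cell = (-0.31) − (+0.00) = -0.31 V.
Balancing electrons gives n = 2.
ΔG° = −nFE° = −(2)(96485)(-0.31) = 59,821 J = +59.8 kJ/mol.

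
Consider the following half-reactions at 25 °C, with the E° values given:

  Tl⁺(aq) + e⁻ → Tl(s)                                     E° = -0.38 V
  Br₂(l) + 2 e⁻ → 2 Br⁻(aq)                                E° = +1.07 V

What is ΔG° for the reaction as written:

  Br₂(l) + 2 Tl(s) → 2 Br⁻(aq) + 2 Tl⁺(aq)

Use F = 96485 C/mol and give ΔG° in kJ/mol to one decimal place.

As written, Br₂/Br⁻ is reduced (cathode) and Tl⁺/Tl is oxidised (anode), so E°cell = (+1.07) − (-0.38) = +1.45 V.
Balancing electrons gives n = 2.
ΔG° = −nFE° = −(2)(96485)(+1.45) = -279,806 J = -279.8 kJ/mol.

-279.8 kJ/mol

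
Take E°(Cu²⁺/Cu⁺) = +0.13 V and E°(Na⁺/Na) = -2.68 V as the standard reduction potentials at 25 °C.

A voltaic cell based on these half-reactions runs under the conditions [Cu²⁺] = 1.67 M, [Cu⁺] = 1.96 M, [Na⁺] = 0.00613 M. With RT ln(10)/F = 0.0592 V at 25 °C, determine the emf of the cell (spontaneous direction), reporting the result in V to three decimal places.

+2.937 V

Cu²⁺/Cu⁺ is the cathode (higher E°), Na⁺/Na the anode: E°cell = +0.13 − (-2.68) = +2.81 V, n = 1.
Overall: Cu²⁺(aq) + Na(s) → Cu⁺(aq) + Na⁺(aq)
Q = [Cu⁺]·[Na⁺] / ([Cu²⁺]); log Q = -2.143.
E = E° − (0.0592/n) log Q = +2.81 − (0.0592/1)(-2.143) = +2.937 V.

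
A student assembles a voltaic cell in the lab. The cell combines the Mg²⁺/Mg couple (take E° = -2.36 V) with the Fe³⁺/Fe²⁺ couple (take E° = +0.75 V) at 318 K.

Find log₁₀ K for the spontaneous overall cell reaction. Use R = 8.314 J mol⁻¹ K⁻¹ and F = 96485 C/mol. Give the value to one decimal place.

Cathode: Fe³⁺/Fe²⁺; anode: Mg²⁺/Mg. E°cell = (+0.75) − (-2.36) = +3.11 V, with n = 2.
ΔG° = −nFE° = −RT ln K, so ln K = nFE°/(RT) = (2)(96485)(+3.11) / ((8.314)(318)) = 226.993.
log₁₀ K = 226.993 / ln 10 = 98.6.

98.6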